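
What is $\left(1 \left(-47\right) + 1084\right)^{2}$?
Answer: $1075369$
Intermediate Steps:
$\left(1 \left(-47\right) + 1084\right)^{2} = \left(-47 + 1084\right)^{2} = 1037^{2} = 1075369$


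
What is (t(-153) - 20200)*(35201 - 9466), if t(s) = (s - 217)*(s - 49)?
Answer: 1403586900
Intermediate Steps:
t(s) = (-217 + s)*(-49 + s)
(t(-153) - 20200)*(35201 - 9466) = ((10633 + (-153)² - 266*(-153)) - 20200)*(35201 - 9466) = ((10633 + 23409 + 40698) - 20200)*25735 = (74740 - 20200)*25735 = 54540*25735 = 1403586900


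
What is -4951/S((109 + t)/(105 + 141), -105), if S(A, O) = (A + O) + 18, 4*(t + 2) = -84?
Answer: 608973/10658 ≈ 57.138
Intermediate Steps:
t = -23 (t = -2 + (¼)*(-84) = -2 - 21 = -23)
S(A, O) = 18 + A + O
-4951/S((109 + t)/(105 + 141), -105) = -4951/(18 + (109 - 23)/(105 + 141) - 105) = -4951/(18 + 86/246 - 105) = -4951/(18 + 86*(1/246) - 105) = -4951/(18 + 43/123 - 105) = -4951/(-10658/123) = -4951*(-123/10658) = 608973/10658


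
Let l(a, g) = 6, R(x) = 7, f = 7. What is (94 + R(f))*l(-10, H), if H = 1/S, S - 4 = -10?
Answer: 606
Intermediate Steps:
S = -6 (S = 4 - 10 = -6)
H = -1/6 (H = 1/(-6) = -1/6 ≈ -0.16667)
(94 + R(f))*l(-10, H) = (94 + 7)*6 = 101*6 = 606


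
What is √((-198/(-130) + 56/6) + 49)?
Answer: 2*√569010/195 ≈ 7.7367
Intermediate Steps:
√((-198/(-130) + 56/6) + 49) = √((-198*(-1/130) + 56*(⅙)) + 49) = √((99/65 + 28/3) + 49) = √(2117/195 + 49) = √(11672/195) = 2*√569010/195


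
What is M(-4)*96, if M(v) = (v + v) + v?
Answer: -1152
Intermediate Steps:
M(v) = 3*v (M(v) = 2*v + v = 3*v)
M(-4)*96 = (3*(-4))*96 = -12*96 = -1152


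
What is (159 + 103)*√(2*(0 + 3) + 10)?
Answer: 1048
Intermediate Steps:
(159 + 103)*√(2*(0 + 3) + 10) = 262*√(2*3 + 10) = 262*√(6 + 10) = 262*√16 = 262*4 = 1048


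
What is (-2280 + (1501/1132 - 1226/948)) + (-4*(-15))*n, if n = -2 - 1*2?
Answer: -676066901/268284 ≈ -2520.0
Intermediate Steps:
n = -4 (n = -2 - 2 = -4)
(-2280 + (1501/1132 - 1226/948)) + (-4*(-15))*n = (-2280 + (1501/1132 - 1226/948)) - 4*(-15)*(-4) = (-2280 + (1501*(1/1132) - 1226*1/948)) + 60*(-4) = (-2280 + (1501/1132 - 613/474)) - 240 = (-2280 + 8779/268284) - 240 = -611678741/268284 - 240 = -676066901/268284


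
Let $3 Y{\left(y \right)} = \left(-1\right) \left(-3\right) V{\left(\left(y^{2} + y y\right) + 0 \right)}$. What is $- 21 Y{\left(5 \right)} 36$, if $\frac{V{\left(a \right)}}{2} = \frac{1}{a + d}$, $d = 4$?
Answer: $-28$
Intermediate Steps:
$V{\left(a \right)} = \frac{2}{4 + a}$ ($V{\left(a \right)} = \frac{2}{a + 4} = \frac{2}{4 + a}$)
$Y{\left(y \right)} = \frac{2}{4 + 2 y^{2}}$ ($Y{\left(y \right)} = \frac{\left(-1\right) \left(-3\right) \frac{2}{4 + \left(\left(y^{2} + y y\right) + 0\right)}}{3} = \frac{3 \frac{2}{4 + \left(\left(y^{2} + y^{2}\right) + 0\right)}}{3} = \frac{3 \frac{2}{4 + \left(2 y^{2} + 0\right)}}{3} = \frac{3 \frac{2}{4 + 2 y^{2}}}{3} = \frac{6 \frac{1}{4 + 2 y^{2}}}{3} = \frac{2}{4 + 2 y^{2}}$)
$- 21 Y{\left(5 \right)} 36 = - \frac{21}{2 + 5^{2}} \cdot 36 = - \frac{21}{2 + 25} \cdot 36 = - \frac{21}{27} \cdot 36 = \left(-21\right) \frac{1}{27} \cdot 36 = \left(- \frac{7}{9}\right) 36 = -28$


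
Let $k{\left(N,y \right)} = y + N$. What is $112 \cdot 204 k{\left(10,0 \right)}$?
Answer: $228480$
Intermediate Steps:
$k{\left(N,y \right)} = N + y$
$112 \cdot 204 k{\left(10,0 \right)} = 112 \cdot 204 \left(10 + 0\right) = 22848 \cdot 10 = 228480$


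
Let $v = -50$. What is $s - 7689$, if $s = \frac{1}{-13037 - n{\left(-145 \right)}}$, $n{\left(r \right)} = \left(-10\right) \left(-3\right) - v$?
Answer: $- \frac{100856614}{13117} \approx -7689.0$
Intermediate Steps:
$n{\left(r \right)} = 80$ ($n{\left(r \right)} = \left(-10\right) \left(-3\right) - -50 = 30 + 50 = 80$)
$s = - \frac{1}{13117}$ ($s = \frac{1}{-13037 - 80} = \frac{1}{-13117} = - \frac{1}{13117} \approx -7.6237 \cdot 10^{-5}$)
$s - 7689 = - \frac{1}{13117} - 7689 = - \frac{100856614}{13117}$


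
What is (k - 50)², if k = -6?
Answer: 3136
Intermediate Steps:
(k - 50)² = (-6 - 50)² = (-56)² = 3136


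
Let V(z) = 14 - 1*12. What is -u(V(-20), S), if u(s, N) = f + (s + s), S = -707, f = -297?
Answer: 293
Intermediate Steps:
V(z) = 2 (V(z) = 14 - 12 = 2)
u(s, N) = -297 + 2*s (u(s, N) = -297 + (s + s) = -297 + 2*s)
-u(V(-20), S) = -(-297 + 2*2) = -(-297 + 4) = -1*(-293) = 293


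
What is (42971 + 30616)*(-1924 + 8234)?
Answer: 464333970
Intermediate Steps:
(42971 + 30616)*(-1924 + 8234) = 73587*6310 = 464333970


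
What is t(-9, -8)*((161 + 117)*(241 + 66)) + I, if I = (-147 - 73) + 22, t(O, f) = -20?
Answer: -1707118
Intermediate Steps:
I = -198 (I = -220 + 22 = -198)
t(-9, -8)*((161 + 117)*(241 + 66)) + I = -20*(161 + 117)*(241 + 66) - 198 = -5560*307 - 198 = -20*85346 - 198 = -1706920 - 198 = -1707118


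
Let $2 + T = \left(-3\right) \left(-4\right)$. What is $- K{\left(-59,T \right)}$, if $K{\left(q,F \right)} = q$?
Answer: $59$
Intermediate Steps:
$T = 10$ ($T = -2 - -12 = -2 + 12 = 10$)
$- K{\left(-59,T \right)} = \left(-1\right) \left(-59\right) = 59$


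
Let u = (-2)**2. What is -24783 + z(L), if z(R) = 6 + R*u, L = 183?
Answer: -24045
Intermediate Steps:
u = 4
z(R) = 6 + 4*R (z(R) = 6 + R*4 = 6 + 4*R)
-24783 + z(L) = -24783 + (6 + 4*183) = -24783 + (6 + 732) = -24783 + 738 = -24045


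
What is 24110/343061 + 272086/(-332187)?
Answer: -85333066676/113960404407 ≈ -0.74880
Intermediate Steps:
24110/343061 + 272086/(-332187) = 24110*(1/343061) + 272086*(-1/332187) = 24110/343061 - 272086/332187 = -85333066676/113960404407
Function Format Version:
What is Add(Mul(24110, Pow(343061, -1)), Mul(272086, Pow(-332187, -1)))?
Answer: Rational(-85333066676, 113960404407) ≈ -0.74880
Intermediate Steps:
Add(Mul(24110, Pow(343061, -1)), Mul(272086, Pow(-332187, -1))) = Add(Mul(24110, Rational(1, 343061)), Mul(272086, Rational(-1, 332187))) = Add(Rational(24110, 343061), Rational(-272086, 332187)) = Rational(-85333066676, 113960404407)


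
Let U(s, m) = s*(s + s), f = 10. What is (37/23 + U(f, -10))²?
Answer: 21501769/529 ≈ 40646.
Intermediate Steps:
U(s, m) = 2*s² (U(s, m) = s*(2*s) = 2*s²)
(37/23 + U(f, -10))² = (37/23 + 2*10²)² = (37*(1/23) + 2*100)² = (37/23 + 200)² = (4637/23)² = 21501769/529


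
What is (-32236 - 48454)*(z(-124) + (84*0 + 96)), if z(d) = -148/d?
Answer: -243118970/31 ≈ -7.8425e+6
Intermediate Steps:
(-32236 - 48454)*(z(-124) + (84*0 + 96)) = (-32236 - 48454)*(-148/(-124) + (84*0 + 96)) = -80690*(-148*(-1/124) + (0 + 96)) = -80690*(37/31 + 96) = -80690*3013/31 = -243118970/31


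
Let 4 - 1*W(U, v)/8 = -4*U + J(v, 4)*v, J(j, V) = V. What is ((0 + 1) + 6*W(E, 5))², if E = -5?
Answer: 2982529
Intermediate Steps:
W(U, v) = 32 - 32*v + 32*U (W(U, v) = 32 - 8*(-4*U + 4*v) = 32 + (-32*v + 32*U) = 32 - 32*v + 32*U)
((0 + 1) + 6*W(E, 5))² = ((0 + 1) + 6*(32 - 32*5 + 32*(-5)))² = (1 + 6*(32 - 160 - 160))² = (1 + 6*(-288))² = (1 - 1728)² = (-1727)² = 2982529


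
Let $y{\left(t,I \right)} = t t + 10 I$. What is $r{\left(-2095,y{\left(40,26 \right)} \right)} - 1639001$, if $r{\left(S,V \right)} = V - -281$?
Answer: $-1636860$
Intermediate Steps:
$y{\left(t,I \right)} = t^{2} + 10 I$
$r{\left(S,V \right)} = 281 + V$ ($r{\left(S,V \right)} = V + 281 = 281 + V$)
$r{\left(-2095,y{\left(40,26 \right)} \right)} - 1639001 = \left(281 + \left(40^{2} + 10 \cdot 26\right)\right) - 1639001 = \left(281 + \left(1600 + 260\right)\right) - 1639001 = \left(281 + 1860\right) - 1639001 = 2141 - 1639001 = -1636860$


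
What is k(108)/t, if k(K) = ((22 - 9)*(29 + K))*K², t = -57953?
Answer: -20773584/57953 ≈ -358.46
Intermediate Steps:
k(K) = K²*(377 + 13*K) (k(K) = (13*(29 + K))*K² = (377 + 13*K)*K² = K²*(377 + 13*K))
k(108)/t = (13*108²*(29 + 108))/(-57953) = (13*11664*137)*(-1/57953) = 20773584*(-1/57953) = -20773584/57953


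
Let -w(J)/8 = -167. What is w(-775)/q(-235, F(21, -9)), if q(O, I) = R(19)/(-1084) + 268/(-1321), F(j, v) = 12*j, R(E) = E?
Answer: -1913103904/315611 ≈ -6061.6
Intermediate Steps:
q(O, I) = -315611/1431964 (q(O, I) = 19/(-1084) + 268/(-1321) = 19*(-1/1084) + 268*(-1/1321) = -19/1084 - 268/1321 = -315611/1431964)
w(J) = 1336 (w(J) = -8*(-167) = 1336)
w(-775)/q(-235, F(21, -9)) = 1336/(-315611/1431964) = 1336*(-1431964/315611) = -1913103904/315611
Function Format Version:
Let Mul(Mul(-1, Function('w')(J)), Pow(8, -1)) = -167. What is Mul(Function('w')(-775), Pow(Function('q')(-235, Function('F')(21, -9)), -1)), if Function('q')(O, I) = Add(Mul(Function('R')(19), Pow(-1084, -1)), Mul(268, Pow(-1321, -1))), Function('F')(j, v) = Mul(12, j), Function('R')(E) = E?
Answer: Rational(-1913103904, 315611) ≈ -6061.6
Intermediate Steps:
Function('q')(O, I) = Rational(-315611, 1431964) (Function('q')(O, I) = Add(Mul(19, Pow(-1084, -1)), Mul(268, Pow(-1321, -1))) = Add(Mul(19, Rational(-1, 1084)), Mul(268, Rational(-1, 1321))) = Add(Rational(-19, 1084), Rational(-268, 1321)) = Rational(-315611, 1431964))
Function('w')(J) = 1336 (Function('w')(J) = Mul(-8, -167) = 1336)
Mul(Function('w')(-775), Pow(Function('q')(-235, Function('F')(21, -9)), -1)) = Mul(1336, Pow(Rational(-315611, 1431964), -1)) = Mul(1336, Rational(-1431964, 315611)) = Rational(-1913103904, 315611)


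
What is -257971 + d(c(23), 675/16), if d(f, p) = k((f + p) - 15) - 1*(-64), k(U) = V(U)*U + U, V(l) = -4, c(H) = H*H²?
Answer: -4711833/16 ≈ -2.9449e+5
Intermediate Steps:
c(H) = H³
k(U) = -3*U (k(U) = -4*U + U = -3*U)
d(f, p) = 109 - 3*f - 3*p (d(f, p) = -3*((f + p) - 15) - 1*(-64) = -3*(-15 + f + p) + 64 = (45 - 3*f - 3*p) + 64 = 109 - 3*f - 3*p)
-257971 + d(c(23), 675/16) = -257971 + (109 - 3*23³ - 2025/16) = -257971 + (109 - 3*12167 - 2025/16) = -257971 + (109 - 36501 - 3*675/16) = -257971 + (109 - 36501 - 2025/16) = -257971 - 584297/16 = -4711833/16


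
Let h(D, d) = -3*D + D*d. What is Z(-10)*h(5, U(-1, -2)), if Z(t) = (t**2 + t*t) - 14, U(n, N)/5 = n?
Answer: -7440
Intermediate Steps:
U(n, N) = 5*n
Z(t) = -14 + 2*t**2 (Z(t) = (t**2 + t**2) - 14 = 2*t**2 - 14 = -14 + 2*t**2)
Z(-10)*h(5, U(-1, -2)) = (-14 + 2*(-10)**2)*(5*(-3 + 5*(-1))) = (-14 + 2*100)*(5*(-3 - 5)) = (-14 + 200)*(5*(-8)) = 186*(-40) = -7440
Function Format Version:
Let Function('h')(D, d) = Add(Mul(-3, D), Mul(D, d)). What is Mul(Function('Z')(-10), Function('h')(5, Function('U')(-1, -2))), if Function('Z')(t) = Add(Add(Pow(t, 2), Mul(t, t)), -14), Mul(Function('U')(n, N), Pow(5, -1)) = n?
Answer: -7440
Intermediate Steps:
Function('U')(n, N) = Mul(5, n)
Function('Z')(t) = Add(-14, Mul(2, Pow(t, 2))) (Function('Z')(t) = Add(Add(Pow(t, 2), Pow(t, 2)), -14) = Add(Mul(2, Pow(t, 2)), -14) = Add(-14, Mul(2, Pow(t, 2))))
Mul(Function('Z')(-10), Function('h')(5, Function('U')(-1, -2))) = Mul(Add(-14, Mul(2, Pow(-10, 2))), Mul(5, Add(-3, Mul(5, -1)))) = Mul(Add(-14, Mul(2, 100)), Mul(5, Add(-3, -5))) = Mul(Add(-14, 200), Mul(5, -8)) = Mul(186, -40) = -7440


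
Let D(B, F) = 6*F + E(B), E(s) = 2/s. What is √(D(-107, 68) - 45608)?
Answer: 3*I*√57499446/107 ≈ 212.6*I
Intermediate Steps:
D(B, F) = 2/B + 6*F (D(B, F) = 6*F + 2/B = 2/B + 6*F)
√(D(-107, 68) - 45608) = √((2/(-107) + 6*68) - 45608) = √((2*(-1/107) + 408) - 45608) = √((-2/107 + 408) - 45608) = √(43654/107 - 45608) = √(-4836402/107) = 3*I*√57499446/107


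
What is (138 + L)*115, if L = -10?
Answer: 14720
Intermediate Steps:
(138 + L)*115 = (138 - 10)*115 = 128*115 = 14720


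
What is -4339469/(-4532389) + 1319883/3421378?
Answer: 20829186958769/15507016012042 ≈ 1.3432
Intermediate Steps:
-4339469/(-4532389) + 1319883/3421378 = -4339469*(-1/4532389) + 1319883*(1/3421378) = 4339469/4532389 + 1319883/3421378 = 20829186958769/15507016012042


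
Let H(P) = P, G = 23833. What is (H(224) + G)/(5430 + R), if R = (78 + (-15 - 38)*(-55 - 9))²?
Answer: 24057/12046330 ≈ 0.0019970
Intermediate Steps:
R = 12040900 (R = (78 - 53*(-64))² = (78 + 3392)² = 3470² = 12040900)
(H(224) + G)/(5430 + R) = (224 + 23833)/(5430 + 12040900) = 24057/12046330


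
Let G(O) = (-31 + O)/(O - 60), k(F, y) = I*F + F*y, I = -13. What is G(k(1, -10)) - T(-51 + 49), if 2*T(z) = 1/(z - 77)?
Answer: 8615/13114 ≈ 0.65693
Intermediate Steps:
k(F, y) = -13*F + F*y
T(z) = 1/(2*(-77 + z)) (T(z) = 1/(2*(z - 77)) = 1/(2*(-77 + z)))
G(O) = (-31 + O)/(-60 + O)
G(k(1, -10)) - T(-51 + 49) = (-31 + 1*(-13 - 10))/(-60 + 1*(-13 - 10)) - 1/(2*(-77 + (-51 + 49))) = (-31 + 1*(-23))/(-60 + 1*(-23)) - 1/(2*(-77 - 2)) = (-31 - 23)/(-60 - 23) - 1/(2*(-79)) = -54/(-83) - (-1)/(2*79) = -1/83*(-54) - 1*(-1/158) = 54/83 + 1/158 = 8615/13114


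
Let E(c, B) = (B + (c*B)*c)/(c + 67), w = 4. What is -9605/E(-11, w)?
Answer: -67235/61 ≈ -1102.2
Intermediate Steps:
E(c, B) = (B + B*c**2)/(67 + c) (E(c, B) = (B + (B*c)*c)/(67 + c) = (B + B*c**2)/(67 + c))
-9605/E(-11, w) = -9605*(67 - 11)/(4*(1 + (-11)**2)) = -9605*14/(1 + 121) = -9605/(4*(1/56)*122) = -9605/61/7 = -9605*7/61 = -67235/61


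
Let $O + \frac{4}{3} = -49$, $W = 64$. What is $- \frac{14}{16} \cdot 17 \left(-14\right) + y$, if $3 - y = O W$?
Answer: $\frac{41191}{12} \approx 3432.6$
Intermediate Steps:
$O = - \frac{151}{3}$ ($O = - \frac{4}{3} - 49 = - \frac{151}{3} \approx -50.333$)
$y = \frac{9673}{3}$ ($y = 3 - \left(- \frac{151}{3}\right) 64 = 3 - - \frac{9664}{3} = 3 + \frac{9664}{3} = \frac{9673}{3} \approx 3224.3$)
$- \frac{14}{16} \cdot 17 \left(-14\right) + y = - \frac{14}{16} \cdot 17 \left(-14\right) + \frac{9673}{3} = \left(-14\right) \frac{1}{16} \cdot 17 \left(-14\right) + \frac{9673}{3} = \left(- \frac{7}{8}\right) 17 \left(-14\right) + \frac{9673}{3} = \left(- \frac{119}{8}\right) \left(-14\right) + \frac{9673}{3} = \frac{833}{4} + \frac{9673}{3} = \frac{41191}{12}$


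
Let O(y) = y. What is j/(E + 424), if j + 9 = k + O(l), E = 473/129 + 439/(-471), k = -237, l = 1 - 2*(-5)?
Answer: -110685/200992 ≈ -0.55069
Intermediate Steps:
l = 11 (l = 1 + 10 = 11)
E = 1288/471 (E = 473*(1/129) + 439*(-1/471) = 11/3 - 439/471 = 1288/471 ≈ 2.7346)
j = -235 (j = -9 + (-237 + 11) = -9 - 226 = -235)
j/(E + 424) = -235/(1288/471 + 424) = -235/200992/471 = -235*471/200992 = -110685/200992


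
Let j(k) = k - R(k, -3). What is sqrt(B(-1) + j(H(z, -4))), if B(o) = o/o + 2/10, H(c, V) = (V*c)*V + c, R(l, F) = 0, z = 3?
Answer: 3*sqrt(145)/5 ≈ 7.2250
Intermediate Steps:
H(c, V) = c + c*V**2 (H(c, V) = c*V**2 + c = c + c*V**2)
B(o) = 6/5 (B(o) = 1 + 2*(1/10) = 1 + 1/5 = 6/5)
j(k) = k (j(k) = k - 1*0 = k + 0 = k)
sqrt(B(-1) + j(H(z, -4))) = sqrt(6/5 + 3*(1 + (-4)**2)) = sqrt(6/5 + 3*(1 + 16)) = sqrt(6/5 + 3*17) = sqrt(6/5 + 51) = sqrt(261/5) = 3*sqrt(145)/5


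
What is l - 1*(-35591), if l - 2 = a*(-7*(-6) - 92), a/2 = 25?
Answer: 33093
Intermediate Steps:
a = 50 (a = 2*25 = 50)
l = -2498 (l = 2 + 50*(-7*(-6) - 92) = 2 + 50*(42 - 92) = 2 + 50*(-50) = 2 - 2500 = -2498)
l - 1*(-35591) = -2498 - 1*(-35591) = -2498 + 35591 = 33093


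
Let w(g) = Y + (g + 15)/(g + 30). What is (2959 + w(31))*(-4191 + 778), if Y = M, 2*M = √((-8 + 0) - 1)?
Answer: -616200085/61 - 10239*I/2 ≈ -1.0102e+7 - 5119.5*I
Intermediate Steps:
M = 3*I/2 (M = √((-8 + 0) - 1)/2 = √(-8 - 1)/2 = √(-9)/2 = (3*I)/2 = 3*I/2 ≈ 1.5*I)
Y = 3*I/2 ≈ 1.5*I
w(g) = 3*I/2 + (15 + g)/(30 + g) (w(g) = 3*I/2 + (g + 15)/(g + 30) = 3*I/2 + (15 + g)/(30 + g))
(2959 + w(31))*(-4191 + 778) = (2959 + (30 + 90*I + 31*(2 + 3*I))/(2*(30 + 31)))*(-4191 + 778) = (2959 + (½)*(30 + 90*I + (62 + 93*I))/61)*(-3413) = (2959 + (½)*(1/61)*(92 + 183*I))*(-3413) = (2959 + (46/61 + 3*I/2))*(-3413) = (180545/61 + 3*I/2)*(-3413) = -616200085/61 - 10239*I/2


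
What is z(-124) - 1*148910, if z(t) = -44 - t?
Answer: -148830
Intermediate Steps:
z(-124) - 1*148910 = (-44 - 1*(-124)) - 1*148910 = (-44 + 124) - 148910 = 80 - 148910 = -148830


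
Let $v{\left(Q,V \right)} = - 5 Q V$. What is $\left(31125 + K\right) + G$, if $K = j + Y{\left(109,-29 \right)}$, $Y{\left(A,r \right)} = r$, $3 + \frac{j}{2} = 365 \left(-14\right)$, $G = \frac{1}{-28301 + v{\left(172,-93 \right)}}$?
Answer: $\frac{1078540731}{51679} \approx 20870.0$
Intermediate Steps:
$v{\left(Q,V \right)} = - 5 Q V$
$G = \frac{1}{51679}$ ($G = \frac{1}{-28301 - 860 \left(-93\right)} = \frac{1}{-28301 + 79980} = \frac{1}{51679} \approx 1.935 \cdot 10^{-5}$)
$j = -10226$ ($j = -6 + 2 \cdot 365 \left(-14\right) = -6 + 2 \left(-5110\right) = -6 - 10220 = -10226$)
$K = -10255$ ($K = -10226 - 29 = -10255$)
$\left(31125 + K\right) + G = \left(31125 - 10255\right) + \frac{1}{51679} = 20870 + \frac{1}{51679} = \frac{1078540731}{51679}$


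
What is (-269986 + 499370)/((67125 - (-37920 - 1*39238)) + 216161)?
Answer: 57346/90111 ≈ 0.63639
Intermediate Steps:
(-269986 + 499370)/((67125 - (-37920 - 1*39238)) + 216161) = 229384/((67125 - (-37920 - 39238)) + 216161) = 229384/((67125 - 1*(-77158)) + 216161) = 229384/((67125 + 77158) + 216161) = 229384/(144283 + 216161) = 229384/360444 = 229384*(1/360444) = 57346/90111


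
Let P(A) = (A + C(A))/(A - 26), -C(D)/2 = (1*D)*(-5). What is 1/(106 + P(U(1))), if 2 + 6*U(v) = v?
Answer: 157/16653 ≈ 0.0094277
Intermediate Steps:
C(D) = 10*D (C(D) = -2*1*D*(-5) = -2*D*(-5) = -(-10)*D = 10*D)
U(v) = -⅓ + v/6
P(A) = 11*A/(-26 + A) (P(A) = (A + 10*A)/(A - 26) = (11*A)/(-26 + A) = 11*A/(-26 + A))
1/(106 + P(U(1))) = 1/(106 + 11*(-⅓ + (⅙)*1)/(-26 + (-⅓ + (⅙)*1))) = 1/(106 + 11*(-⅓ + ⅙)/(-26 + (-⅓ + ⅙))) = 1/(106 + 11*(-⅙)/(-26 - ⅙)) = 1/(106 + 11*(-⅙)/(-157/6)) = 1/(106 + 11*(-⅙)*(-6/157)) = 1/(106 + 11/157) = 1/(16653/157) = 157/16653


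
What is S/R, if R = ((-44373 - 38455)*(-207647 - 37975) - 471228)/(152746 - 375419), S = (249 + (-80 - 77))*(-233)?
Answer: 1193304607/5085976947 ≈ 0.23463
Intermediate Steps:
S = -21436 (S = (249 - 157)*(-233) = 92*(-233) = -21436)
R = -20343907788/222673 (R = (-82828*(-245622) - 471228)/(-222673) = (20344379016 - 471228)*(-1/222673) = 20343907788*(-1/222673) = -20343907788/222673 ≈ -91362.)
S/R = -21436/(-20343907788/222673) = -21436*(-222673/20343907788) = 1193304607/5085976947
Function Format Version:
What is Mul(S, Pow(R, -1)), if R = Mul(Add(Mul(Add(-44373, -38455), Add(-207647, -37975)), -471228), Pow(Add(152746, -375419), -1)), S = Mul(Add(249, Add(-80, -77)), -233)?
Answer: Rational(1193304607, 5085976947) ≈ 0.23463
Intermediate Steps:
S = -21436 (S = Mul(Add(249, -157), -233) = Mul(92, -233) = -21436)
R = Rational(-20343907788, 222673) (R = Mul(Add(Mul(-82828, -245622), -471228), Pow(-222673, -1)) = Mul(Add(20344379016, -471228), Rational(-1, 222673)) = Mul(20343907788, Rational(-1, 222673)) = Rational(-20343907788, 222673) ≈ -91362.)
Mul(S, Pow(R, -1)) = Mul(-21436, Pow(Rational(-20343907788, 222673), -1)) = Mul(-21436, Rational(-222673, 20343907788)) = Rational(1193304607, 5085976947)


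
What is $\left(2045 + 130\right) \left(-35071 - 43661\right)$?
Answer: $-171242100$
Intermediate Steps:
$\left(2045 + 130\right) \left(-35071 - 43661\right) = 2175 \left(-78732\right) = -171242100$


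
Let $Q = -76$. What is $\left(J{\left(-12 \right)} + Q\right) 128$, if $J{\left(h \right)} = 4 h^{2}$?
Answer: $64000$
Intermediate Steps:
$\left(J{\left(-12 \right)} + Q\right) 128 = \left(4 \left(-12\right)^{2} - 76\right) 128 = \left(4 \cdot 144 - 76\right) 128 = \left(576 - 76\right) 128 = 500 \cdot 128 = 64000$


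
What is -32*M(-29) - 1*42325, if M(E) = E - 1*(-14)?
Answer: -41845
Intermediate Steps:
M(E) = 14 + E (M(E) = E + 14 = 14 + E)
-32*M(-29) - 1*42325 = -32*(14 - 29) - 1*42325 = -32*(-15) - 42325 = 480 - 42325 = -41845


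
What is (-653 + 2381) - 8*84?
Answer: 1056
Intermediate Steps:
(-653 + 2381) - 8*84 = 1728 - 672 = 1056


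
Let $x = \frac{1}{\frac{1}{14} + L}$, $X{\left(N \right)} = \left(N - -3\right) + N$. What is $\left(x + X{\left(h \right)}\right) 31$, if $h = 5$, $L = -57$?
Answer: $\frac{320757}{797} \approx 402.46$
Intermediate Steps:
$X{\left(N \right)} = 3 + 2 N$ ($X{\left(N \right)} = \left(N + 3\right) + N = \left(3 + N\right) + N = 3 + 2 N$)
$x = - \frac{14}{797}$ ($x = \frac{1}{\frac{1}{14} - 57} = \frac{1}{- \frac{797}{14}} = - \frac{14}{797} \approx -0.017566$)
$\left(x + X{\left(h \right)}\right) 31 = \left(- \frac{14}{797} + \left(3 + 2 \cdot 5\right)\right) 31 = \left(- \frac{14}{797} + \left(3 + 10\right)\right) 31 = \left(- \frac{14}{797} + 13\right) 31 = \frac{10347}{797} \cdot 31 = \frac{320757}{797}$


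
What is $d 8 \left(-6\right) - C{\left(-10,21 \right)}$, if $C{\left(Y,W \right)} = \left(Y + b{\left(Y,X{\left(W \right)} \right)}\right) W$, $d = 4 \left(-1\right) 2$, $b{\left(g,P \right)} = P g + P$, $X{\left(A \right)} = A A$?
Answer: $83943$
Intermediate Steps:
$X{\left(A \right)} = A^{2}$
$b{\left(g,P \right)} = P + P g$
$d = -8$ ($d = \left(-4\right) 2 = -8$)
$C{\left(Y,W \right)} = W \left(Y + W^{2} \left(1 + Y\right)\right)$ ($C{\left(Y,W \right)} = \left(Y + W^{2} \left(1 + Y\right)\right) W = W \left(Y + W^{2} \left(1 + Y\right)\right)$)
$d 8 \left(-6\right) - C{\left(-10,21 \right)} = \left(-8\right) 8 \left(-6\right) - 21 \left(-10 + 21^{2} \left(1 - 10\right)\right) = \left(-64\right) \left(-6\right) - 21 \left(-10 + 441 \left(-9\right)\right) = 384 - 21 \left(-10 - 3969\right) = 384 - 21 \left(-3979\right) = 384 - -83559 = 384 + 83559 = 83943$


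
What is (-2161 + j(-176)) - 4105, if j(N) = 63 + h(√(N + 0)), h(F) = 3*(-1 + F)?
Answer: -6206 + 12*I*√11 ≈ -6206.0 + 39.799*I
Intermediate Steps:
h(F) = -3 + 3*F
j(N) = 60 + 3*√N (j(N) = 63 + (-3 + 3*√(N + 0)) = 63 + (-3 + 3*√N) = 60 + 3*√N)
(-2161 + j(-176)) - 4105 = (-2161 + (60 + 3*√(-176))) - 4105 = (-2161 + (60 + 3*(4*I*√11))) - 4105 = (-2161 + (60 + 12*I*√11)) - 4105 = (-2101 + 12*I*√11) - 4105 = -6206 + 12*I*√11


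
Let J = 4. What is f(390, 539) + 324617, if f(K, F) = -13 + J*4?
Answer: 324620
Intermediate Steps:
f(K, F) = 3 (f(K, F) = -13 + 4*4 = -13 + 16 = 3)
f(390, 539) + 324617 = 3 + 324617 = 324620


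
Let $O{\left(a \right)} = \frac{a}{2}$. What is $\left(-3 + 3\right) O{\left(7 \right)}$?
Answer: $0$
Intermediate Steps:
$O{\left(a \right)} = \frac{a}{2}$ ($O{\left(a \right)} = a \frac{1}{2} = \frac{a}{2}$)
$\left(-3 + 3\right) O{\left(7 \right)} = \left(-3 + 3\right) \frac{1}{2} \cdot 7 = 0 \cdot \frac{7}{2} = 0$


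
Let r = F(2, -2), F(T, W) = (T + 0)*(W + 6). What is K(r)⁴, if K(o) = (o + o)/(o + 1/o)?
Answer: 268435456/17850625 ≈ 15.038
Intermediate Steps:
F(T, W) = T*(6 + W)
r = 8 (r = 2*(6 - 2) = 2*4 = 8)
K(o) = 2*o/(o + 1/o) (K(o) = (2*o)/(o + 1/o) = 2*o/(o + 1/o))
K(r)⁴ = (2*8²/(1 + 8²))⁴ = (2*64/(1 + 64))⁴ = (2*64/65)⁴ = (2*64*(1/65))⁴ = (128/65)⁴ = 268435456/17850625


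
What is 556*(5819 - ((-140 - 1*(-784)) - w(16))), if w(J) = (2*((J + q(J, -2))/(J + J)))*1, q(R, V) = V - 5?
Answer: 11510451/4 ≈ 2.8776e+6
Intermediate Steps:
q(R, V) = -5 + V
w(J) = (-7 + J)/J (w(J) = (2*((J + (-5 - 2))/(J + J)))*1 = (2*((J - 7)/((2*J))))*1 = (2*((-7 + J)*(1/(2*J))))*1 = (2*((-7 + J)/(2*J)))*1 = ((-7 + J)/J)*1 = (-7 + J)/J)
556*(5819 - ((-140 - 1*(-784)) - w(16))) = 556*(5819 - ((-140 - 1*(-784)) - (-7 + 16)/16)) = 556*(5819 - ((-140 + 784) - 9/16)) = 556*(5819 - (644 - 1*9/16)) = 556*(5819 - (644 - 9/16)) = 556*(5819 - 1*10295/16) = 556*(5819 - 10295/16) = 556*(82809/16) = 11510451/4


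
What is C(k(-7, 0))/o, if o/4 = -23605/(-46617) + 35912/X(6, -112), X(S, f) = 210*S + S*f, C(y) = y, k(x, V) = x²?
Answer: 111927417/562663148 ≈ 0.19892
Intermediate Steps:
o = 562663148/2284233 (o = 4*(-23605/(-46617) + 35912/((6*(210 - 112)))) = 4*(-23605*(-1/46617) + 35912/((6*98))) = 4*(23605/46617 + 35912/588) = 4*(23605/46617 + 35912*(1/588)) = 4*(23605/46617 + 8978/147) = 4*(140665787/2284233) = 562663148/2284233 ≈ 246.32)
C(k(-7, 0))/o = (-7)²/(562663148/2284233) = 49*(2284233/562663148) = 111927417/562663148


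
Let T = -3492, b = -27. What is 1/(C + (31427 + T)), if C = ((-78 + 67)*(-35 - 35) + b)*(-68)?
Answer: -1/22589 ≈ -4.4269e-5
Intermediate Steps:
C = -50524 (C = ((-78 + 67)*(-35 - 35) - 27)*(-68) = (-11*(-70) - 27)*(-68) = (770 - 27)*(-68) = 743*(-68) = -50524)
1/(C + (31427 + T)) = 1/(-50524 + (31427 - 3492)) = 1/(-50524 + 27935) = 1/(-22589) = -1/22589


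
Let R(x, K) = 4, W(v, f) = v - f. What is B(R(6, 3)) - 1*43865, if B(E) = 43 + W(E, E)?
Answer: -43822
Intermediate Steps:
B(E) = 43 (B(E) = 43 + (E - E) = 43 + 0 = 43)
B(R(6, 3)) - 1*43865 = 43 - 1*43865 = 43 - 43865 = -43822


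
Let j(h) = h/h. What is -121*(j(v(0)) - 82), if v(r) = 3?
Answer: 9801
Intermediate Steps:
j(h) = 1
-121*(j(v(0)) - 82) = -121*(1 - 82) = -121*(-81) = 9801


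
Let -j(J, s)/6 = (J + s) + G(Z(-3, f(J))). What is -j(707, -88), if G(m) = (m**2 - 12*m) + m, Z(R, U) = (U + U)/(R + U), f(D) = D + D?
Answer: 7178905770/1990921 ≈ 3605.8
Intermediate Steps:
f(D) = 2*D
Z(R, U) = 2*U/(R + U) (Z(R, U) = (2*U)/(R + U) = 2*U/(R + U))
G(m) = m**2 - 11*m
j(J, s) = -6*J - 6*s - 24*J*(-11 + 4*J/(-3 + 2*J))/(-3 + 2*J) (j(J, s) = -6*((J + s) + (2*(2*J)/(-3 + 2*J))*(-11 + 2*(2*J)/(-3 + 2*J))) = -6*((J + s) + (4*J/(-3 + 2*J))*(-11 + 4*J/(-3 + 2*J))) = -6*((J + s) + 4*J*(-11 + 4*J/(-3 + 2*J))/(-3 + 2*J)) = -6*(J + s + 4*J*(-11 + 4*J/(-3 + 2*J))/(-3 + 2*J)) = -6*J - 6*s - 24*J*(-11 + 4*J/(-3 + 2*J))/(-3 + 2*J))
-j(707, -88) = -6*((-3 + 2*707)**2*(-1*707 - 1*(-88)) - 12*707*(11 - 6*707))/(-3 + 2*707)**2 = -6*((-3 + 1414)**2*(-707 + 88) - 12*707*(11 - 4242))/(-3 + 1414)**2 = -6*(1411**2*(-619) - 12*707*(-4231))/1411**2 = -6*(1990921*(-619) + 35895804)/1990921 = -6*(-1232380099 + 35895804)/1990921 = -6*(-1196484295)/1990921 = -1*(-7178905770/1990921) = 7178905770/1990921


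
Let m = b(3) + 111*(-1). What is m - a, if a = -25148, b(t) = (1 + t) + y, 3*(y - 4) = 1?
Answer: 75136/3 ≈ 25045.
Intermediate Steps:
y = 13/3 (y = 4 + (⅓)*1 = 4 + ⅓ = 13/3 ≈ 4.3333)
b(t) = 16/3 + t (b(t) = (1 + t) + 13/3 = 16/3 + t)
m = -308/3 (m = (16/3 + 3) + 111*(-1) = 25/3 - 111 = -308/3 ≈ -102.67)
m - a = -308/3 - 1*(-25148) = -308/3 + 25148 = 75136/3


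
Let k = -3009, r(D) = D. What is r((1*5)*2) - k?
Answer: 3019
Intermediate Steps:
r((1*5)*2) - k = (1*5)*2 - 1*(-3009) = 5*2 + 3009 = 10 + 3009 = 3019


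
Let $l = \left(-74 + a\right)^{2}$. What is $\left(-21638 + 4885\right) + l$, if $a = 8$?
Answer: $-12397$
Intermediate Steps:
$l = 4356$ ($l = \left(-74 + 8\right)^{2} = \left(-66\right)^{2} = 4356$)
$\left(-21638 + 4885\right) + l = \left(-21638 + 4885\right) + 4356 = -16753 + 4356 = -12397$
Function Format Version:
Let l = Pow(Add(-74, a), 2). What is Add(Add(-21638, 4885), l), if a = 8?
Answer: -12397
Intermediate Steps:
l = 4356 (l = Pow(Add(-74, 8), 2) = Pow(-66, 2) = 4356)
Add(Add(-21638, 4885), l) = Add(Add(-21638, 4885), 4356) = Add(-16753, 4356) = -12397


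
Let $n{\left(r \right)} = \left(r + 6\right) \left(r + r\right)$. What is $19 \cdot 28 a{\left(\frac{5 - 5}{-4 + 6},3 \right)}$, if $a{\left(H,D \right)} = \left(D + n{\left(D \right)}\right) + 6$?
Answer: $33516$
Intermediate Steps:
$n{\left(r \right)} = 2 r \left(6 + r\right)$ ($n{\left(r \right)} = \left(6 + r\right) 2 r = 2 r \left(6 + r\right)$)
$a{\left(H,D \right)} = 6 + D + 2 D \left(6 + D\right)$ ($a{\left(H,D \right)} = \left(D + 2 D \left(6 + D\right)\right) + 6 = 6 + D + 2 D \left(6 + D\right)$)
$19 \cdot 28 a{\left(\frac{5 - 5}{-4 + 6},3 \right)} = 19 \cdot 28 \left(6 + 3 + 2 \cdot 3 \left(6 + 3\right)\right) = 532 \left(6 + 3 + 2 \cdot 3 \cdot 9\right) = 532 \left(6 + 3 + 54\right) = 532 \cdot 63 = 33516$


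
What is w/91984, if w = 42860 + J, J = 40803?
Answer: 83663/91984 ≈ 0.90954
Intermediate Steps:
w = 83663 (w = 42860 + 40803 = 83663)
w/91984 = 83663/91984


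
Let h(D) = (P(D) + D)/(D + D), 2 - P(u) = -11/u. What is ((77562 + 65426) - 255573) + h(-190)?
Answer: -8128601269/72200 ≈ -1.1258e+5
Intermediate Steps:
P(u) = 2 + 11/u (P(u) = 2 - (-11)/u = 2 + 11/u)
h(D) = (2 + D + 11/D)/(2*D) (h(D) = ((2 + 11/D) + D)/(D + D) = (2 + D + 11/D)/((2*D)) = (2 + D + 11/D)*(1/(2*D)) = (2 + D + 11/D)/(2*D))
((77562 + 65426) - 255573) + h(-190) = ((77562 + 65426) - 255573) + (½)*(11 + (-190)² + 2*(-190))/(-190)² = (142988 - 255573) + (½)*(1/36100)*(11 + 36100 - 380) = -112585 + (½)*(1/36100)*35731 = -112585 + 35731/72200 = -8128601269/72200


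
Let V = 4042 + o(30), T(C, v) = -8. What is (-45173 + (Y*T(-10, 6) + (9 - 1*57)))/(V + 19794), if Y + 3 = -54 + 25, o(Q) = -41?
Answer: -8993/4759 ≈ -1.8897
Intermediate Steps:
V = 4001 (V = 4042 - 41 = 4001)
Y = -32 (Y = -3 + (-54 + 25) = -3 - 29 = -32)
(-45173 + (Y*T(-10, 6) + (9 - 1*57)))/(V + 19794) = (-45173 + (-32*(-8) + (9 - 1*57)))/(4001 + 19794) = (-45173 + (256 + (9 - 57)))/23795 = (-45173 + (256 - 48))*(1/23795) = (-45173 + 208)*(1/23795) = -44965*1/23795 = -8993/4759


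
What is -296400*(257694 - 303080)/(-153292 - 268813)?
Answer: -2690482080/84421 ≈ -31870.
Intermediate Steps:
-296400*(257694 - 303080)/(-153292 - 268813) = -296400/((-422105/(-45386))) = -296400/((-422105*(-1/45386))) = -296400/422105/45386 = -296400*45386/422105 = -2690482080/84421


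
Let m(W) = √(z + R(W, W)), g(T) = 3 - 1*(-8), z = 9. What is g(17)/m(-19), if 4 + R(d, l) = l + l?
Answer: -I*√33/3 ≈ -1.9149*I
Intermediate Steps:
R(d, l) = -4 + 2*l (R(d, l) = -4 + (l + l) = -4 + 2*l)
g(T) = 11 (g(T) = 3 + 8 = 11)
m(W) = √(5 + 2*W) (m(W) = √(9 + (-4 + 2*W)) = √(5 + 2*W))
g(17)/m(-19) = 11/(√(5 + 2*(-19))) = 11/(√(5 - 38)) = 11/(√(-33)) = 11/((I*√33)) = 11*(-I*√33/33) = -I*√33/3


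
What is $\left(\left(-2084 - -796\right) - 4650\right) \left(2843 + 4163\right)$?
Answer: $-41601628$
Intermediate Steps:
$\left(\left(-2084 - -796\right) - 4650\right) \left(2843 + 4163\right) = \left(\left(-2084 + 796\right) - 4650\right) 7006 = \left(-1288 - 4650\right) 7006 = \left(-5938\right) 7006 = -41601628$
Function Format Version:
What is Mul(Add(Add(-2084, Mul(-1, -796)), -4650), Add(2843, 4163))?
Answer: -41601628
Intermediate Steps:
Mul(Add(Add(-2084, Mul(-1, -796)), -4650), Add(2843, 4163)) = Mul(Add(Add(-2084, 796), -4650), 7006) = Mul(Add(-1288, -4650), 7006) = Mul(-5938, 7006) = -41601628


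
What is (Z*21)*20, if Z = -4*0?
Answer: 0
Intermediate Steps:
Z = 0
(Z*21)*20 = (0*21)*20 = 0*20 = 0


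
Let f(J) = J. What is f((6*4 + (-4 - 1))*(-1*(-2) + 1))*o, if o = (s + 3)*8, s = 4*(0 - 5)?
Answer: -7752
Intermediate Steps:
s = -20 (s = 4*(-5) = -20)
o = -136 (o = (-20 + 3)*8 = -17*8 = -136)
f((6*4 + (-4 - 1))*(-1*(-2) + 1))*o = ((6*4 + (-4 - 1))*(-1*(-2) + 1))*(-136) = ((24 - 5)*(2 + 1))*(-136) = (19*3)*(-136) = 57*(-136) = -7752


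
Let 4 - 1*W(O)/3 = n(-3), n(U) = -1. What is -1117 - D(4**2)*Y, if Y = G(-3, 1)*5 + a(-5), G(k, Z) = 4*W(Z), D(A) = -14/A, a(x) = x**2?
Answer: -6661/8 ≈ -832.63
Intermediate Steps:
W(O) = 15 (W(O) = 12 - 3*(-1) = 12 + 3 = 15)
G(k, Z) = 60 (G(k, Z) = 4*15 = 60)
Y = 325 (Y = 60*5 + (-5)**2 = 300 + 25 = 325)
-1117 - D(4**2)*Y = -1117 - (-14/(4**2))*325 = -1117 - (-14/16)*325 = -1117 - (-14*1/16)*325 = -1117 - (-7)*325/8 = -1117 - 1*(-2275/8) = -1117 + 2275/8 = -6661/8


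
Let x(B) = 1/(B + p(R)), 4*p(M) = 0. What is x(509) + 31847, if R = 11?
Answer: 16210124/509 ≈ 31847.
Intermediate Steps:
p(M) = 0 (p(M) = (¼)*0 = 0)
x(B) = 1/B (x(B) = 1/(B + 0) = 1/B)
x(509) + 31847 = 1/509 + 31847 = 16210124/509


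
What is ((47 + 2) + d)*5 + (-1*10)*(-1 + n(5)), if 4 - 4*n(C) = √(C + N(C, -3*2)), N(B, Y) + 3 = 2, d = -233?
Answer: -915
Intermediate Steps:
N(B, Y) = -1 (N(B, Y) = -3 + 2 = -1)
n(C) = 1 - √(-1 + C)/4 (n(C) = 1 - √(C - 1)/4 = 1 - √(-1 + C)/4)
((47 + 2) + d)*5 + (-1*10)*(-1 + n(5)) = ((47 + 2) - 233)*5 + (-1*10)*(-1 + (1 - √(-1 + 5)/4)) = (49 - 233)*5 - 10*(-1 + (1 - √4/4)) = -184*5 - 10*(-1 + (1 - ¼*2)) = -920 - 10*(-1 + (1 - ½)) = -920 - 10*(-1 + ½) = -920 - 10*(-½) = -920 + 5 = -915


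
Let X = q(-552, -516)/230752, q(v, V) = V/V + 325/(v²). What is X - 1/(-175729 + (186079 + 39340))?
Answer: -27577083199/1746878221301760 ≈ -1.5786e-5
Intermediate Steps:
q(v, V) = 1 + 325/v²
X = 305029/70311057408 (X = (1 + 325/(-552)²)/230752 = (1 + 325*(1/304704))*(1/230752) = (1 + 325/304704)*(1/230752) = (305029/304704)*(1/230752) = 305029/70311057408 ≈ 4.3383e-6)
X - 1/(-175729 + (186079 + 39340)) = 305029/70311057408 - 1/(-175729 + (186079 + 39340)) = 305029/70311057408 - 1/(-175729 + 225419) = 305029/70311057408 - 1/49690 = -27577083199/1746878221301760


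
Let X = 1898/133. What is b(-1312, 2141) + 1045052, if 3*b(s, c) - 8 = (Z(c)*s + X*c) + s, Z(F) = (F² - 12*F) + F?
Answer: -795338477746/399 ≈ -1.9933e+9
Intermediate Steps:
Z(F) = F² - 11*F
X = 1898/133 (X = 1898*(1/133) = 1898/133 ≈ 14.271)
b(s, c) = 8/3 + s/3 + 1898*c/399 + c*s*(-11 + c)/3 (b(s, c) = 8/3 + (((c*(-11 + c))*s + 1898*c/133) + s)/3 = 8/3 + ((c*s*(-11 + c) + 1898*c/133) + s)/3 = 8/3 + ((1898*c/133 + c*s*(-11 + c)) + s)/3 = 8/3 + (s + 1898*c/133 + c*s*(-11 + c))/3 = 8/3 + (s/3 + 1898*c/399 + c*s*(-11 + c)/3) = 8/3 + s/3 + 1898*c/399 + c*s*(-11 + c)/3)
b(-1312, 2141) + 1045052 = (8/3 + (⅓)*(-1312) + (1898/399)*2141 + (⅓)*2141*(-1312)*(-11 + 2141)) + 1045052 = (8/3 - 1312/3 + 4063618/399 + (⅓)*2141*(-1312)*2130) + 1045052 = (8/3 - 1312/3 + 4063618/399 - 1994384320) + 1045052 = -795755453494/399 + 1045052 = -795338477746/399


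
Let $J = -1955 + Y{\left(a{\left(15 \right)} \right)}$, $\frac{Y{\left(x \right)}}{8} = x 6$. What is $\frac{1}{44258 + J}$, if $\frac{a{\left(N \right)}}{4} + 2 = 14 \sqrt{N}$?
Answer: $\frac{13973}{549607467} - \frac{896 \sqrt{15}}{549607467} \approx 1.911 \cdot 10^{-5}$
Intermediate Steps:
$a{\left(N \right)} = -8 + 56 \sqrt{N}$ ($a{\left(N \right)} = -8 + 4 \cdot 14 \sqrt{N} = -8 + 56 \sqrt{N}$)
$Y{\left(x \right)} = 48 x$ ($Y{\left(x \right)} = 8 x 6 = 8 \cdot 6 x = 48 x$)
$J = -2339 + 2688 \sqrt{15}$ ($J = -1955 + 48 \left(-8 + 56 \sqrt{15}\right) = -1955 - \left(384 - 2688 \sqrt{15}\right) = -2339 + 2688 \sqrt{15} \approx 8071.6$)
$\frac{1}{44258 + J} = \frac{1}{44258 - \left(2339 - 2688 \sqrt{15}\right)} = \frac{1}{41919 + 2688 \sqrt{15}}$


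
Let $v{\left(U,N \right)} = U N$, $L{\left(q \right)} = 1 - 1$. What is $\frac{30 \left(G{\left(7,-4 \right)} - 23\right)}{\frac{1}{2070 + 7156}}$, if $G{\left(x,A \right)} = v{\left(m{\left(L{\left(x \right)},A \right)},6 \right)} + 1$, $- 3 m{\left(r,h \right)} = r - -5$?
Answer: $-8856960$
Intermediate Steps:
$L{\left(q \right)} = 0$ ($L{\left(q \right)} = 1 - 1 = 0$)
$m{\left(r,h \right)} = - \frac{5}{3} - \frac{r}{3}$ ($m{\left(r,h \right)} = - \frac{r - -5}{3} = - \frac{r + 5}{3} = - \frac{5 + r}{3} = - \frac{5}{3} - \frac{r}{3}$)
$v{\left(U,N \right)} = N U$
$G{\left(x,A \right)} = -9$ ($G{\left(x,A \right)} = 6 \left(- \frac{5}{3} - 0\right) + 1 = 6 \left(- \frac{5}{3} + 0\right) + 1 = 6 \left(- \frac{5}{3}\right) + 1 = -10 + 1 = -9$)
$\frac{30 \left(G{\left(7,-4 \right)} - 23\right)}{\frac{1}{2070 + 7156}} = \frac{30 \left(-9 - 23\right)}{\frac{1}{2070 + 7156}} = \frac{30 \left(-32\right)}{\frac{1}{9226}} = - 960 \frac{1}{\frac{1}{9226}} = \left(-960\right) 9226 = -8856960$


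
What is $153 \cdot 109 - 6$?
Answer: $16671$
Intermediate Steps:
$153 \cdot 109 - 6 = 16677 - 6 = 16671$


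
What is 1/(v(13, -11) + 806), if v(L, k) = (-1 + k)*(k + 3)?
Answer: 1/902 ≈ 0.0011086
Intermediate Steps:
v(L, k) = (-1 + k)*(3 + k)
1/(v(13, -11) + 806) = 1/((-3 + (-11)² + 2*(-11)) + 806) = 1/((-3 + 121 - 22) + 806) = 1/(96 + 806) = 1/902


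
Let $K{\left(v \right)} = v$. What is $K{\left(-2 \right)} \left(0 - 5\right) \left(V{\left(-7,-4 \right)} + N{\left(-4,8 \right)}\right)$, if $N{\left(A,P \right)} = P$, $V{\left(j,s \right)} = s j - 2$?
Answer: $340$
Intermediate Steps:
$V{\left(j,s \right)} = -2 + j s$ ($V{\left(j,s \right)} = j s - 2 = -2 + j s$)
$K{\left(-2 \right)} \left(0 - 5\right) \left(V{\left(-7,-4 \right)} + N{\left(-4,8 \right)}\right) = - 2 \left(0 - 5\right) \left(\left(-2 - -28\right) + 8\right) = \left(-2\right) \left(-5\right) \left(\left(-2 + 28\right) + 8\right) = 10 \left(26 + 8\right) = 10 \cdot 34 = 340$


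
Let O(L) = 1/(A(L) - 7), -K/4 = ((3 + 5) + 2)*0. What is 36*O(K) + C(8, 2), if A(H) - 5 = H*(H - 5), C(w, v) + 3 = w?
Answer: -13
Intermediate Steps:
C(w, v) = -3 + w
A(H) = 5 + H*(-5 + H) (A(H) = 5 + H*(H - 5) = 5 + H*(-5 + H))
K = 0 (K = -4*((3 + 5) + 2)*0 = -4*(8 + 2)*0 = -40*0 = -4*0 = 0)
O(L) = 1/(-2 + L**2 - 5*L) (O(L) = 1/((5 + L**2 - 5*L) - 7) = 1/(-2 + L**2 - 5*L))
36*O(K) + C(8, 2) = 36/(-2 + 0**2 - 5*0) + (-3 + 8) = 36/(-2 + 0 + 0) + 5 = 36/(-2) + 5 = 36*(-1/2) + 5 = -18 + 5 = -13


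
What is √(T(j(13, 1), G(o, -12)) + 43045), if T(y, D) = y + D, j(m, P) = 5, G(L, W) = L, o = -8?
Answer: √43042 ≈ 207.47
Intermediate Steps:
T(y, D) = D + y
√(T(j(13, 1), G(o, -12)) + 43045) = √((-8 + 5) + 43045) = √(-3 + 43045) = √43042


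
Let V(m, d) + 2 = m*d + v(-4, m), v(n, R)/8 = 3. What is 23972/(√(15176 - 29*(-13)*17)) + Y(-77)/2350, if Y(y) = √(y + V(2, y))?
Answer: 23972*√21585/21585 + I*√209/2350 ≈ 163.17 + 0.0061518*I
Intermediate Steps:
v(n, R) = 24 (v(n, R) = 8*3 = 24)
V(m, d) = 22 + d*m (V(m, d) = -2 + (m*d + 24) = -2 + (d*m + 24) = -2 + (24 + d*m) = 22 + d*m)
Y(y) = √(22 + 3*y) (Y(y) = √(y + (22 + y*2)) = √(y + (22 + 2*y)) = √(22 + 3*y))
23972/(√(15176 - 29*(-13)*17)) + Y(-77)/2350 = 23972/(√(15176 - 29*(-13)*17)) + √(22 + 3*(-77))/2350 = 23972/(√(15176 + 377*17)) + √(22 - 231)*(1/2350) = 23972/(√(15176 + 6409)) + √(-209)*(1/2350) = 23972/(√21585) + (I*√209)*(1/2350) = 23972*(√21585/21585) + I*√209/2350 = 23972*√21585/21585 + I*√209/2350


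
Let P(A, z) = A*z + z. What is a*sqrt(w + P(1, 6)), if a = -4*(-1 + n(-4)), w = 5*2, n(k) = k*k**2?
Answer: 260*sqrt(22) ≈ 1219.5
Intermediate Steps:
P(A, z) = z + A*z
n(k) = k**3
w = 10
a = 260 (a = -4*(-1 + (-4)**3) = -4*(-1 - 64) = -4*(-65) = 260)
a*sqrt(w + P(1, 6)) = 260*sqrt(10 + 6*(1 + 1)) = 260*sqrt(10 + 6*2) = 260*sqrt(10 + 12) = 260*sqrt(22)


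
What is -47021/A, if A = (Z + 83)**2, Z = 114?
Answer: -47021/38809 ≈ -1.2116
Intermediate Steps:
A = 38809 (A = (114 + 83)**2 = 197**2 = 38809)
-47021/A = -47021/38809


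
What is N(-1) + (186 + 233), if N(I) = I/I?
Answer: 420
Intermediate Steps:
N(I) = 1
N(-1) + (186 + 233) = 1 + (186 + 233) = 1 + 419 = 420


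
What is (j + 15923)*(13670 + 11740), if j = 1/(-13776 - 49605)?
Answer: 8548056657140/21127 ≈ 4.0460e+8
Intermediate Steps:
j = -1/63381 (j = 1/(-63381) = -1/63381 ≈ -1.5778e-5)
(j + 15923)*(13670 + 11740) = (-1/63381 + 15923)*(13670 + 11740) = (1009215662/63381)*25410 = 8548056657140/21127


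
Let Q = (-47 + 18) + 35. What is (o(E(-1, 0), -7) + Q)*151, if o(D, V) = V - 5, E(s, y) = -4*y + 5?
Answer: -906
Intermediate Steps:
E(s, y) = 5 - 4*y
o(D, V) = -5 + V
Q = 6 (Q = -29 + 35 = 6)
(o(E(-1, 0), -7) + Q)*151 = ((-5 - 7) + 6)*151 = (-12 + 6)*151 = -6*151 = -906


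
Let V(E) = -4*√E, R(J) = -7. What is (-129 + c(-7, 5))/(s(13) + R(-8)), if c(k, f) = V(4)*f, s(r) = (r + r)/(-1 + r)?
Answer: 1014/29 ≈ 34.966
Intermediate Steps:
s(r) = 2*r/(-1 + r) (s(r) = (2*r)/(-1 + r) = 2*r/(-1 + r))
c(k, f) = -8*f (c(k, f) = (-4*√4)*f = (-4*2)*f = -8*f)
(-129 + c(-7, 5))/(s(13) + R(-8)) = (-129 - 8*5)/(2*13/(-1 + 13) - 7) = (-129 - 40)/(2*13/12 - 7) = -169/(2*13*(1/12) - 7) = -169/(13/6 - 7) = -169/(-29/6) = -169*(-6/29) = 1014/29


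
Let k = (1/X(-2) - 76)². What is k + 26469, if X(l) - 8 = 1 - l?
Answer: 3899974/121 ≈ 32231.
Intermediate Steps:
X(l) = 9 - l (X(l) = 8 + (1 - l) = 9 - l)
k = 697225/121 (k = (1/(9 - 1*(-2)) - 76)² = (1/(9 + 2) - 76)² = (1/11 - 76)² = (-835/11)² = 697225/121 ≈ 5762.2)
k + 26469 = 697225/121 + 26469 = 3899974/121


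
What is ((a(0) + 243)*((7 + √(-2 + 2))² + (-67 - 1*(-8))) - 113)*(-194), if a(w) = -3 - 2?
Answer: 483642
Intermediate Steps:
a(w) = -5
((a(0) + 243)*((7 + √(-2 + 2))² + (-67 - 1*(-8))) - 113)*(-194) = ((-5 + 243)*((7 + √(-2 + 2))² + (-67 - 1*(-8))) - 113)*(-194) = (238*((7 + √0)² + (-67 + 8)) - 113)*(-194) = (238*((7 + 0)² - 59) - 113)*(-194) = (238*(7² - 59) - 113)*(-194) = (238*(49 - 59) - 113)*(-194) = (238*(-10) - 113)*(-194) = (-2380 - 113)*(-194) = -2493*(-194) = 483642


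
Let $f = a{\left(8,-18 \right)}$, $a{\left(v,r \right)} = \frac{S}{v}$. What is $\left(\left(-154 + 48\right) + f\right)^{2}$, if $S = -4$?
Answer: $\frac{45369}{4} \approx 11342.0$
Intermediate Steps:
$a{\left(v,r \right)} = - \frac{4}{v}$
$f = - \frac{1}{2}$ ($f = - \frac{4}{8} = \left(-4\right) \frac{1}{8} = - \frac{1}{2} \approx -0.5$)
$\left(\left(-154 + 48\right) + f\right)^{2} = \left(\left(-154 + 48\right) - \frac{1}{2}\right)^{2} = \left(-106 - \frac{1}{2}\right)^{2} = \left(- \frac{213}{2}\right)^{2} = \frac{45369}{4}$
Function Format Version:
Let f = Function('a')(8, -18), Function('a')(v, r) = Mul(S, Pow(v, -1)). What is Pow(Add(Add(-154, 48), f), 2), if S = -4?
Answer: Rational(45369, 4) ≈ 11342.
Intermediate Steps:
Function('a')(v, r) = Mul(-4, Pow(v, -1))
f = Rational(-1, 2) (f = Mul(-4, Pow(8, -1)) = Mul(-4, Rational(1, 8)) = Rational(-1, 2) ≈ -0.50000)
Pow(Add(Add(-154, 48), f), 2) = Pow(Add(Add(-154, 48), Rational(-1, 2)), 2) = Pow(Add(-106, Rational(-1, 2)), 2) = Pow(Rational(-213, 2), 2) = Rational(45369, 4)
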